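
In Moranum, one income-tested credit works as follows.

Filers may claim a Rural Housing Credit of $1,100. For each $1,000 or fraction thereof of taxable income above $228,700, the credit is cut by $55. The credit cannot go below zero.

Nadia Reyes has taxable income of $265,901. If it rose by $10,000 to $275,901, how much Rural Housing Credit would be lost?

$0

At $265,901 — income exceeds $228,700 by $37,201 → 38 increments × $55 = $2,090 ≥ base, so the credit is $0.
At $275,901 — income exceeds $228,700 by $47,201 → 48 increments × $55 = $2,640 ≥ base, so the credit is $0.
Lost: $0 − $0 = $0.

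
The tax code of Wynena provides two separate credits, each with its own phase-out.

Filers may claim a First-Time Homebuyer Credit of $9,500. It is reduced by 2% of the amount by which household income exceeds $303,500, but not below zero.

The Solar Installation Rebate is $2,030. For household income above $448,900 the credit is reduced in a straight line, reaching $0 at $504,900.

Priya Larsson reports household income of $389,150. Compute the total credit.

First-Time Homebuyer Credit: 2% of the $85,650 excess over $303,500 is $1,713; credit = $9,500 − $1,713 = $7,787.
Solar Installation Rebate: $389,150 is at or below the $448,900 threshold, so the full $2,030 applies.
Total: $7,787 + $2,030 = $9,817.

$9,817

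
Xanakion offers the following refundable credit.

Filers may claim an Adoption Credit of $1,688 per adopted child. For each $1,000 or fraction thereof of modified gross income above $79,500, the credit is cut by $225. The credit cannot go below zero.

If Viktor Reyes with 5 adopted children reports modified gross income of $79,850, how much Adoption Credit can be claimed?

$8,215

Adoption Credit: base = 5 × $1,688 = $8,440. income exceeds $79,500 by $350, which is 1 full-or-partial $1,000 increment; reduction = 1 × $225 = $225, leaving $8,215.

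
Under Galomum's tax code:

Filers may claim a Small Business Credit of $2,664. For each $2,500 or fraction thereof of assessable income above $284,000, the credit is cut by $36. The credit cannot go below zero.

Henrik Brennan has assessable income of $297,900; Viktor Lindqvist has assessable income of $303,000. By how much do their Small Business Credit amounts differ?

Henrik ($297,900): Small Business Credit: income exceeds $284,000 by $13,900, which is 6 full-or-partial $2,500 increments; reduction = 6 × $36 = $216, leaving $2,448.
Viktor ($303,000): Small Business Credit: income exceeds $284,000 by $19,000, which is 8 full-or-partial $2,500 increments; reduction = 8 × $36 = $288, leaving $2,376.
Difference: |$2,448 − $2,376| = $72.

$72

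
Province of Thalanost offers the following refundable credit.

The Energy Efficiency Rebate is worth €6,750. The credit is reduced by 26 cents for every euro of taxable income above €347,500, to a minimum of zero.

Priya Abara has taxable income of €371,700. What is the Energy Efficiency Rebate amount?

Energy Efficiency Rebate: 26% of the €24,200 excess over €347,500 is €6,292; credit = €6,750 − €6,292 = €458.

€458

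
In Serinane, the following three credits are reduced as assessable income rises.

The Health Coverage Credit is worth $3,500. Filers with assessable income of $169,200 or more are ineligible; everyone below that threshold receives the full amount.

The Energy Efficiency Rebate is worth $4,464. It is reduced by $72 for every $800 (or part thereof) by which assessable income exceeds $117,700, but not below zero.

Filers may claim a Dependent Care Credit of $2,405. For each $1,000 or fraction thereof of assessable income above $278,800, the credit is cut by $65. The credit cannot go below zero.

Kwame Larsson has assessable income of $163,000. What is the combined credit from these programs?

Health Coverage Credit: $163,000 is below the $169,200 cutoff, so the full $3,500 applies.
Energy Efficiency Rebate: income exceeds $117,700 by $45,300, which is 57 full-or-partial $800 increments; reduction = 57 × $72 = $4,104, leaving $360.
Dependent Care Credit: $163,000 is at or below the $278,800 threshold, so the full $2,405 applies.
Total: $3,500 + $360 + $2,405 = $6,265.

$6,265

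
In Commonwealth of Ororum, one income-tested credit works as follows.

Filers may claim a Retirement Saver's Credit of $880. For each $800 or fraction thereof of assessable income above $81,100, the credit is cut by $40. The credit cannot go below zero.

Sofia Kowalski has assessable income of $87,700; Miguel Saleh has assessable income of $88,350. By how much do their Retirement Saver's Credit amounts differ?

$40

Sofia ($87,700): Retirement Saver's Credit: income exceeds $81,100 by $6,600, which is 9 full-or-partial $800 increments; reduction = 9 × $40 = $360, leaving $520.
Miguel ($88,350): Retirement Saver's Credit: income exceeds $81,100 by $7,250, which is 10 full-or-partial $800 increments; reduction = 10 × $40 = $400, leaving $480.
Difference: |$520 − $480| = $40.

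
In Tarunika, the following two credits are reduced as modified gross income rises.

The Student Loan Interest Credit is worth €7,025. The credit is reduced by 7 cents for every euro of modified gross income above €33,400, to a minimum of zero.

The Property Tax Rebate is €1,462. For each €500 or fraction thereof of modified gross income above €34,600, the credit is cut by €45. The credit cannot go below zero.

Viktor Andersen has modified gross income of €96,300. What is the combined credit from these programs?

€2,622

Student Loan Interest Credit: 7% of the €62,900 excess over €33,400 is €4,403; credit = €7,025 − €4,403 = €2,622.
Property Tax Rebate: income exceeds €34,600 by €61,700 → 124 increments × €45 = €5,580 ≥ base, so the credit is €0.
Total: €2,622 + €0 = €2,622.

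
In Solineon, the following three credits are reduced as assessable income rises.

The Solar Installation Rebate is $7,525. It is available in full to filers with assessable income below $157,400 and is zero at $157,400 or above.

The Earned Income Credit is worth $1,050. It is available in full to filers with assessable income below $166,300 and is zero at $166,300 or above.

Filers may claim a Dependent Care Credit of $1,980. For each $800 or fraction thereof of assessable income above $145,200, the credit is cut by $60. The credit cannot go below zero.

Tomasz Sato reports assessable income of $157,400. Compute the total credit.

Solar Installation Rebate: $157,400 meets or exceeds the $157,400 cutoff, so the credit is $0.
Earned Income Credit: $157,400 is below the $166,300 cutoff, so the full $1,050 applies.
Dependent Care Credit: income exceeds $145,200 by $12,200, which is 16 full-or-partial $800 increments; reduction = 16 × $60 = $960, leaving $1,020.
Total: $0 + $1,050 + $1,020 = $2,070.

$2,070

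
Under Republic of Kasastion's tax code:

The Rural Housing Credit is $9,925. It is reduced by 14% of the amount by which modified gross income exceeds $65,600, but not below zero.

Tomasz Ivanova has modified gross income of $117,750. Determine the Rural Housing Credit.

Rural Housing Credit: 14% of the $52,150 excess over $65,600 is $7,301; credit = $9,925 − $7,301 = $2,624.

$2,624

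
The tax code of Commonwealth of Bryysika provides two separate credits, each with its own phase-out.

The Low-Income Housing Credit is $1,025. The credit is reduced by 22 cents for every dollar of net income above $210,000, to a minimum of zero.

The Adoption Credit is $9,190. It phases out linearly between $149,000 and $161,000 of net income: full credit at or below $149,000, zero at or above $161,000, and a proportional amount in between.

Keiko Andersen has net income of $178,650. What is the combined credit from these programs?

$1,025

Low-Income Housing Credit: $178,650 is at or below the $210,000 threshold, so the full $1,025 applies.
Adoption Credit: $178,650 is at or above $161,000, so the credit is $0.
Total: $1,025 + $0 = $1,025.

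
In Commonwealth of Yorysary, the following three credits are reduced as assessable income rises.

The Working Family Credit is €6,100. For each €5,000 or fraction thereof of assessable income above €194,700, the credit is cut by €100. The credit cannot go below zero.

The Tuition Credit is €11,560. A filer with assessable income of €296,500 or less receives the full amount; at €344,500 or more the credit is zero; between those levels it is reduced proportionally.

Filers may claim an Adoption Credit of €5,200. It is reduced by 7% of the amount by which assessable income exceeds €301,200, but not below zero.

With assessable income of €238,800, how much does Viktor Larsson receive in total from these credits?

Working Family Credit: income exceeds €194,700 by €44,100, which is 9 full-or-partial €5,000 increments; reduction = 9 × €100 = €900, leaving €5,200.
Tuition Credit: €238,800 is at or below the €296,500 threshold, so the full €11,560 applies.
Adoption Credit: €238,800 is at or below the €301,200 threshold, so the full €5,200 applies.
Total: €5,200 + €11,560 + €5,200 = €21,960.

€21,960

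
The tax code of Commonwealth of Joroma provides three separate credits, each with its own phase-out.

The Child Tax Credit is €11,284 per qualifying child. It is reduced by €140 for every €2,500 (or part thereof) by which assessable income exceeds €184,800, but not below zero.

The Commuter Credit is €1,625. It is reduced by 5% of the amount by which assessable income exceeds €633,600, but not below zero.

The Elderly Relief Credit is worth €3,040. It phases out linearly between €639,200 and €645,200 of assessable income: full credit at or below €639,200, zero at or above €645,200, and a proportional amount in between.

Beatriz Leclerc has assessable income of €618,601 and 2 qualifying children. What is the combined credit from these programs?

Child Tax Credit: base = 2 × €11,284 = €22,568. income exceeds €184,800 by €433,801 → 174 increments × €140 = €24,360 ≥ base, so the credit is €0.
Commuter Credit: €618,601 is at or below the €633,600 threshold, so the full €1,625 applies.
Elderly Relief Credit: €618,601 is at or below the €639,200 threshold, so the full €3,040 applies.
Total: €0 + €1,625 + €3,040 = €4,665.

€4,665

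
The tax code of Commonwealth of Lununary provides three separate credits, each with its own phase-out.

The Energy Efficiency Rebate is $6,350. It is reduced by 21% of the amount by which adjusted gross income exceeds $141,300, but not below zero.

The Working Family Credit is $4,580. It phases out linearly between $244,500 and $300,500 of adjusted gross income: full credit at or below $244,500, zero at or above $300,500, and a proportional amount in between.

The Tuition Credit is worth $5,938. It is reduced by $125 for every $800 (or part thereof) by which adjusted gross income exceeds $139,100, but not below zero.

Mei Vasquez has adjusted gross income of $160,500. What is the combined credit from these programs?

$9,461

Energy Efficiency Rebate: 21% of the $19,200 excess over $141,300 is $4,032; credit = $6,350 − $4,032 = $2,318.
Working Family Credit: $160,500 is at or below the $244,500 threshold, so the full $4,580 applies.
Tuition Credit: income exceeds $139,100 by $21,400, which is 27 full-or-partial $800 increments; reduction = 27 × $125 = $3,375, leaving $2,563.
Total: $2,318 + $4,580 + $2,563 = $9,461.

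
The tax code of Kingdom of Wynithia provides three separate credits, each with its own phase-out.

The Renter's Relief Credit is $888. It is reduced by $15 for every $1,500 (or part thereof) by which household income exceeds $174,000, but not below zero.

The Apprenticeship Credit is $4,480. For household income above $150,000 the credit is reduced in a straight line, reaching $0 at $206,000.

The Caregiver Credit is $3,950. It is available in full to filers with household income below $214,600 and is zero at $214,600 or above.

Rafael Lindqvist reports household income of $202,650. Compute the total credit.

$4,806

Renter's Relief Credit: income exceeds $174,000 by $28,650, which is 20 full-or-partial $1,500 increments; reduction = 20 × $15 = $300, leaving $588.
Apprenticeship Credit: $202,650 is $52,650 into a $56,000 phase-out range, leaving 3,350/56,000 of the credit: $4,480 × 3,350/56,000 = $268.
Caregiver Credit: $202,650 is below the $214,600 cutoff, so the full $3,950 applies.
Total: $588 + $268 + $3,950 = $4,806.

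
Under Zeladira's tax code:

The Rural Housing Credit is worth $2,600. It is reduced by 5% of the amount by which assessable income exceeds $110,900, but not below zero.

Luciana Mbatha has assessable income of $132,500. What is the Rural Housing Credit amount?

$1,520

Rural Housing Credit: 5% of the $21,600 excess over $110,900 is $1,080; credit = $2,600 − $1,080 = $1,520.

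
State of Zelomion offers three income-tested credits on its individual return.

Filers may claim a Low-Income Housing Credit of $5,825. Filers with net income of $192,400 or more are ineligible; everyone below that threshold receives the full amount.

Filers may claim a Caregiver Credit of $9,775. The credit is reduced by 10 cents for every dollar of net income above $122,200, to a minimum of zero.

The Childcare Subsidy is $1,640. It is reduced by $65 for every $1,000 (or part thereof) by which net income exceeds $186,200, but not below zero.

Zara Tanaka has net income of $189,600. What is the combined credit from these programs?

$10,240

Low-Income Housing Credit: $189,600 is below the $192,400 cutoff, so the full $5,825 applies.
Caregiver Credit: 10% of the $67,400 excess over $122,200 is $6,740; credit = $9,775 − $6,740 = $3,035.
Childcare Subsidy: income exceeds $186,200 by $3,400, which is 4 full-or-partial $1,000 increments; reduction = 4 × $65 = $260, leaving $1,380.
Total: $5,825 + $3,035 + $1,380 = $10,240.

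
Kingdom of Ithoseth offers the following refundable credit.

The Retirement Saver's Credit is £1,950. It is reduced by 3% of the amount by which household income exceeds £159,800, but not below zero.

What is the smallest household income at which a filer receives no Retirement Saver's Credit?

The credit falls by 3% of each pound above £159,800, so it reaches zero when the excess is £1,950 / 3% = £65,000: income = £159,800 + £65,000 = £224,800.

£224,800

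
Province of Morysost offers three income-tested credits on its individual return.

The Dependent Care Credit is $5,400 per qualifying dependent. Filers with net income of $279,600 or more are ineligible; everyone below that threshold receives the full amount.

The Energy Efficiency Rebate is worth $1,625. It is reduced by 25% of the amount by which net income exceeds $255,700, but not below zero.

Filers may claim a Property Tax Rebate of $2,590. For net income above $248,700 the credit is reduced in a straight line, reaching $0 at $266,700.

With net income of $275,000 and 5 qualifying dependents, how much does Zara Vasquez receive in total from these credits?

$27,000

Dependent Care Credit: base = 5 × $5,400 = $27,000. $275,000 is below the $279,600 cutoff, so the full $27,000 applies.
Energy Efficiency Rebate: 25% of the $19,300 excess over $255,700 is $4,825 ≥ base, so the credit is $0.
Property Tax Rebate: $275,000 is at or above $266,700, so the credit is $0.
Total: $27,000 + $0 + $0 = $27,000.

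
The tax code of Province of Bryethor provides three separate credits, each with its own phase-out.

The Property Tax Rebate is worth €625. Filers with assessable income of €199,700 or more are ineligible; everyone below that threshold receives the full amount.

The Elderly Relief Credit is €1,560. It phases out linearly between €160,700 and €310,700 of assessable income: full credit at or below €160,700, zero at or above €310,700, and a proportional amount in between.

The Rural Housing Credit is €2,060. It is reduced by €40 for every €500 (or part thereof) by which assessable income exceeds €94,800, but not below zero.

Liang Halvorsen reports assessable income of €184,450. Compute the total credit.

Property Tax Rebate: €184,450 is below the €199,700 cutoff, so the full €625 applies.
Elderly Relief Credit: €184,450 is €23,750 into a €150,000 phase-out range, leaving 126,250/150,000 of the credit: €1,560 × 126,250/150,000 = €1,313.
Rural Housing Credit: income exceeds €94,800 by €89,650 → 180 increments × €40 = €7,200 ≥ base, so the credit is €0.
Total: €625 + €1,313 + €0 = €1,938.

€1,938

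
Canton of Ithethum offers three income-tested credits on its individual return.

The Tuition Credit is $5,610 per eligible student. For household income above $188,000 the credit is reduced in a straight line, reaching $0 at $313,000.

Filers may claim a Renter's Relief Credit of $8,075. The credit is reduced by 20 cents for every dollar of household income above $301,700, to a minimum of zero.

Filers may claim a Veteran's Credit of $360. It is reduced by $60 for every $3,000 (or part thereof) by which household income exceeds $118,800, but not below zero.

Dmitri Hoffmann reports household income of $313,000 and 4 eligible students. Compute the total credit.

Tuition Credit: base = 4 × $5,610 = $22,440. $313,000 is at or above $313,000, so the credit is $0.
Renter's Relief Credit: 20% of the $11,300 excess over $301,700 is $2,260; credit = $8,075 − $2,260 = $5,815.
Veteran's Credit: income exceeds $118,800 by $194,200 → 65 increments × $60 = $3,900 ≥ base, so the credit is $0.
Total: $0 + $5,815 + $0 = $5,815.

$5,815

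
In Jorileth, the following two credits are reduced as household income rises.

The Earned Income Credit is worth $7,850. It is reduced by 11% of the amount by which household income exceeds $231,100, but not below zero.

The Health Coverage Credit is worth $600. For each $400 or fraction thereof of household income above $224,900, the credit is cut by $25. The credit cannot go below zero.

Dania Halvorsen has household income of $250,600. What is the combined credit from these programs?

$5,705

Earned Income Credit: 11% of the $19,500 excess over $231,100 is $2,145; credit = $7,850 − $2,145 = $5,705.
Health Coverage Credit: income exceeds $224,900 by $25,700 → 65 increments × $25 = $1,625 ≥ base, so the credit is $0.
Total: $5,705 + $0 = $5,705.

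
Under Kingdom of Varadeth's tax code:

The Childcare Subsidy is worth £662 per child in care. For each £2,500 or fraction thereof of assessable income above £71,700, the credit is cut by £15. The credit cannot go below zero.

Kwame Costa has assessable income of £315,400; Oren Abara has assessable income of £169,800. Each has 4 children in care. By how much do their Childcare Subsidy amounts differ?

£870

Kwame (£315,400): Childcare Subsidy: base = 4 × £662 = £2,648. income exceeds £71,700 by £243,700, which is 98 full-or-partial £2,500 increments; reduction = 98 × £15 = £1,470, leaving £1,178.
Oren (£169,800): Childcare Subsidy: base = 4 × £662 = £2,648. income exceeds £71,700 by £98,100, which is 40 full-or-partial £2,500 increments; reduction = 40 × £15 = £600, leaving £2,048.
Difference: |£1,178 − £2,048| = £870.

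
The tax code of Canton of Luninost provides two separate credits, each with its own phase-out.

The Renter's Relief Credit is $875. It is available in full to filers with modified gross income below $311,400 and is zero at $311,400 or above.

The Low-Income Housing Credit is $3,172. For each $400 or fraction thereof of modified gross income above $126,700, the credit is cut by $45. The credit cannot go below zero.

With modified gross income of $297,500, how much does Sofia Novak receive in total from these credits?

$875

Renter's Relief Credit: $297,500 is below the $311,400 cutoff, so the full $875 applies.
Low-Income Housing Credit: income exceeds $126,700 by $170,800 → 427 increments × $45 = $19,215 ≥ base, so the credit is $0.
Total: $875 + $0 = $875.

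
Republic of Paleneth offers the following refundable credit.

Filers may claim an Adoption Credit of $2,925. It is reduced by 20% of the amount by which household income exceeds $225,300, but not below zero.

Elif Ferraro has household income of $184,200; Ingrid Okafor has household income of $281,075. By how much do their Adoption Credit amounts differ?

Elif ($184,200): Adoption Credit: $184,200 is at or below the $225,300 threshold, so the full $2,925 applies.
Ingrid ($281,075): Adoption Credit: 20% of the $55,775 excess over $225,300 is $11,155 ≥ base, so the credit is $0.
Difference: |$2,925 − $0| = $2,925.

$2,925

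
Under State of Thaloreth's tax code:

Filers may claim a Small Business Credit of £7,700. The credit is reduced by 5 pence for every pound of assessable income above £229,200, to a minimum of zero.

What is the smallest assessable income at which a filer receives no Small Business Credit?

£383,200

The credit falls by 5% of each pound above £229,200, so it reaches zero when the excess is £7,700 / 5% = £154,000: income = £229,200 + £154,000 = £383,200.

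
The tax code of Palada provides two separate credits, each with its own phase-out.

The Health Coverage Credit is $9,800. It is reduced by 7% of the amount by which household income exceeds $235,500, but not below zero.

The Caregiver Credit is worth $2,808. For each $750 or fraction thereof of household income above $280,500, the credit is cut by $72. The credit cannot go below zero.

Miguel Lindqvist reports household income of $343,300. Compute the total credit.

Health Coverage Credit: 7% of the $107,800 excess over $235,500 is $7,546; credit = $9,800 − $7,546 = $2,254.
Caregiver Credit: income exceeds $280,500 by $62,800 → 84 increments × $72 = $6,048 ≥ base, so the credit is $0.
Total: $2,254 + $0 = $2,254.

$2,254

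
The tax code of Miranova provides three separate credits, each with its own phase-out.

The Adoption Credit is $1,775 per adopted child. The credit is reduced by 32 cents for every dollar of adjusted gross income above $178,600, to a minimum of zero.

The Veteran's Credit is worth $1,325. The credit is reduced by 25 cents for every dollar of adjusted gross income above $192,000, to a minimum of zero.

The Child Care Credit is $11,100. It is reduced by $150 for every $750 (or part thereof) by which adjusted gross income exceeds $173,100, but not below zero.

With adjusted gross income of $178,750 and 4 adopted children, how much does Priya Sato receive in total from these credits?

$18,277

Adoption Credit: base = 4 × $1,775 = $7,100. 32% of the $150 excess over $178,600 is $48; credit = $7,100 − $48 = $7,052.
Veteran's Credit: $178,750 is at or below the $192,000 threshold, so the full $1,325 applies.
Child Care Credit: income exceeds $173,100 by $5,650, which is 8 full-or-partial $750 increments; reduction = 8 × $150 = $1,200, leaving $9,900.
Total: $7,052 + $1,325 + $9,900 = $18,277.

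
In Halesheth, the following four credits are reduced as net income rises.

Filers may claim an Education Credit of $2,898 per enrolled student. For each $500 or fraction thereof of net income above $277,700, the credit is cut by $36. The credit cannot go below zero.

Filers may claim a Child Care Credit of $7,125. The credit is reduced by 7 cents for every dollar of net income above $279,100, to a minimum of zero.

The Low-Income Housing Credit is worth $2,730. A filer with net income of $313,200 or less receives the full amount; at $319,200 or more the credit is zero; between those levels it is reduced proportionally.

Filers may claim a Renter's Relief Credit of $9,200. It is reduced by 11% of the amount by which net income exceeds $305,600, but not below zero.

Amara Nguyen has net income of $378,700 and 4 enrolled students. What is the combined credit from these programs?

Education Credit: base = 4 × $2,898 = $11,592. income exceeds $277,700 by $101,000, which is 202 full-or-partial $500 increments; reduction = 202 × $36 = $7,272, leaving $4,320.
Child Care Credit: 7% of the $99,600 excess over $279,100 is $6,972; credit = $7,125 − $6,972 = $153.
Low-Income Housing Credit: $378,700 is at or above $319,200, so the credit is $0.
Renter's Relief Credit: 11% of the $73,100 excess over $305,600 is $8,041; credit = $9,200 − $8,041 = $1,159.
Total: $4,320 + $153 + $0 + $1,159 = $5,632.

$5,632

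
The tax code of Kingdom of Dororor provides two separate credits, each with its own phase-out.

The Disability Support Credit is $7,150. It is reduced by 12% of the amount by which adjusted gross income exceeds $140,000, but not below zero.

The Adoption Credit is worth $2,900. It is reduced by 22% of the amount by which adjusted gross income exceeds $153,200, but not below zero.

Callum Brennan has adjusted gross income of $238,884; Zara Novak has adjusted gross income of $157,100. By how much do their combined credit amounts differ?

Callum ($238,884): Disability Support Credit: 12% of the $98,884 excess over $140,000 is $11,866.08 ≥ base, so the credit is $0. Adoption Credit: 22% of the $85,684 excess over $153,200 is $18,850.48 ≥ base, so the credit is $0. total $0 + $0 = $0
Zara ($157,100): Disability Support Credit: 12% of the $17,100 excess over $140,000 is $2,052; credit = $7,150 − $2,052 = $5,098. Adoption Credit: 22% of the $3,900 excess over $153,200 is $858; credit = $2,900 − $858 = $2,042. total $5,098 + $2,042 = $7,140
Difference: |$0 − $7,140| = $7,140.

$7,140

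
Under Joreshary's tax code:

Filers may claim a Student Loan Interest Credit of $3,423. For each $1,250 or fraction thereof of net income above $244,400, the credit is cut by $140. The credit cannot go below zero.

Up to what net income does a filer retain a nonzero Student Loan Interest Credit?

$274,400

After 24 increments the reduction is 24 × $140 = $3,360, leaving $63; one more increment wipes it out. Increment 24 ends at excess 24 × $1,250 = $30,000, so the highest qualifying income is $244,400 + $30,000 = $274,400.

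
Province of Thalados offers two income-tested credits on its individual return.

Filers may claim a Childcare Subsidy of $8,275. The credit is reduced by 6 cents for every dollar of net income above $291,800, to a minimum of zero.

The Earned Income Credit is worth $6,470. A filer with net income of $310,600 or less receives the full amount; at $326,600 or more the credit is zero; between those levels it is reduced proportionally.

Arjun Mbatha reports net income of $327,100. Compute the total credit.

Childcare Subsidy: 6% of the $35,300 excess over $291,800 is $2,118; credit = $8,275 − $2,118 = $6,157.
Earned Income Credit: $327,100 is at or above $326,600, so the credit is $0.
Total: $6,157 + $0 = $6,157.

$6,157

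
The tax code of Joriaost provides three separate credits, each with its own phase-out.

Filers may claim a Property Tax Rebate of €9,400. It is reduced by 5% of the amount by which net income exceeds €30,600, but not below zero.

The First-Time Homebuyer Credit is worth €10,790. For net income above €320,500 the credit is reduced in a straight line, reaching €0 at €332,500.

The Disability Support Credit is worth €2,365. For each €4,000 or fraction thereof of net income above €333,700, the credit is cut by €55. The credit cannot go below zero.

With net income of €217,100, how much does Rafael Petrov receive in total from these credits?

€13,230

Property Tax Rebate: 5% of the €186,500 excess over €30,600 is €9,325; credit = €9,400 − €9,325 = €75.
First-Time Homebuyer Credit: €217,100 is at or below the €320,500 threshold, so the full €10,790 applies.
Disability Support Credit: €217,100 is at or below the €333,700 threshold, so the full €2,365 applies.
Total: €75 + €10,790 + €2,365 = €13,230.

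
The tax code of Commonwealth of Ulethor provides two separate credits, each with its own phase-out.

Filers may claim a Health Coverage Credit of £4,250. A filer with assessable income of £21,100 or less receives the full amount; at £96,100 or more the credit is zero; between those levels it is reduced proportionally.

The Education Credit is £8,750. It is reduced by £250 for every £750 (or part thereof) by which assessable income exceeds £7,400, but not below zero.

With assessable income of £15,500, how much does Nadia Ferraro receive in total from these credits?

Health Coverage Credit: £15,500 is at or below the £21,100 threshold, so the full £4,250 applies.
Education Credit: income exceeds £7,400 by £8,100, which is 11 full-or-partial £750 increments; reduction = 11 × £250 = £2,750, leaving £6,000.
Total: £4,250 + £6,000 = £10,250.

£10,250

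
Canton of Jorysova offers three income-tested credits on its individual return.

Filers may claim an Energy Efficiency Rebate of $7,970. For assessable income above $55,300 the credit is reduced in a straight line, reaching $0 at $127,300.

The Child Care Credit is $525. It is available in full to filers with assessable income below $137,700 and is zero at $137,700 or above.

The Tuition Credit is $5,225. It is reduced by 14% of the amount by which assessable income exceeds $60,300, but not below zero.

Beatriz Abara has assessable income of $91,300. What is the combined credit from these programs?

Energy Efficiency Rebate: $91,300 is $36,000 into a $72,000 phase-out range, leaving 36,000/72,000 of the credit: $7,970 × 36,000/72,000 = $3,985.
Child Care Credit: $91,300 is below the $137,700 cutoff, so the full $525 applies.
Tuition Credit: 14% of the $31,000 excess over $60,300 is $4,340; credit = $5,225 − $4,340 = $885.
Total: $3,985 + $525 + $885 = $5,395.

$5,395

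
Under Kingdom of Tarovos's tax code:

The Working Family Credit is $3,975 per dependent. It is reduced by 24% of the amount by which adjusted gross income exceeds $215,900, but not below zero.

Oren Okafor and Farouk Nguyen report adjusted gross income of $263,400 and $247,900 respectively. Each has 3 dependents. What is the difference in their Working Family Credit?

$3,720

Oren ($263,400): Working Family Credit: base = 3 × $3,975 = $11,925. 24% of the $47,500 excess over $215,900 is $11,400; credit = $11,925 − $11,400 = $525.
Farouk ($247,900): Working Family Credit: base = 3 × $3,975 = $11,925. 24% of the $32,000 excess over $215,900 is $7,680; credit = $11,925 − $7,680 = $4,245.
Difference: |$525 − $4,245| = $3,720.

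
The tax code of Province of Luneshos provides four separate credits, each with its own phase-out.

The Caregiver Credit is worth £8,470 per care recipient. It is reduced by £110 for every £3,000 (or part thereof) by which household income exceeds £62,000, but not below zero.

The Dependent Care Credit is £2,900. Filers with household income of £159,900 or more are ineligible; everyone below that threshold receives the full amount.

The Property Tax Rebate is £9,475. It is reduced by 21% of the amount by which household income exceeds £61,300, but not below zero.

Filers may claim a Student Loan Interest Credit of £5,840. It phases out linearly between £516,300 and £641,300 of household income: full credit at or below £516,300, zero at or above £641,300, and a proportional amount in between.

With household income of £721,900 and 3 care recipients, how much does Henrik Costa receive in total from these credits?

£1,210

Caregiver Credit: base = 3 × £8,470 = £25,410. income exceeds £62,000 by £659,900, which is 220 full-or-partial £3,000 increments; reduction = 220 × £110 = £24,200, leaving £1,210.
Dependent Care Credit: £721,900 meets or exceeds the £159,900 cutoff, so the credit is £0.
Property Tax Rebate: 21% of the £660,600 excess over £61,300 is £138,726 ≥ base, so the credit is £0.
Student Loan Interest Credit: £721,900 is at or above £641,300, so the credit is £0.
Total: £1,210 + £0 + £0 + £0 = £1,210.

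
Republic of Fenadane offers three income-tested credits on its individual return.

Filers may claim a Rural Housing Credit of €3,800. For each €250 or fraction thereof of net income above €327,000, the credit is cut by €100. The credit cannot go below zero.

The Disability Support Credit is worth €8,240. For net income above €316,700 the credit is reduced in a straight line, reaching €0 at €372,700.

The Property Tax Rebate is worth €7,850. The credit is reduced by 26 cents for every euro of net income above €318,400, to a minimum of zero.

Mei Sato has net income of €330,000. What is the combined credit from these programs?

€13,717

Rural Housing Credit: income exceeds €327,000 by €3,000, which is 12 full-or-partial €250 increments; reduction = 12 × €100 = €1,200, leaving €2,600.
Disability Support Credit: €330,000 is €13,300 into a €56,000 phase-out range, leaving 42,700/56,000 of the credit: €8,240 × 42,700/56,000 = €6,283.
Property Tax Rebate: 26% of the €11,600 excess over €318,400 is €3,016; credit = €7,850 − €3,016 = €4,834.
Total: €2,600 + €6,283 + €4,834 = €13,717.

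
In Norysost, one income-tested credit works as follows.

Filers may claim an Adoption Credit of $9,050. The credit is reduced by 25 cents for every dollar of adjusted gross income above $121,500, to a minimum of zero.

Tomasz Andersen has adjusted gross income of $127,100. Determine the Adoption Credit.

$7,650

Adoption Credit: 25% of the $5,600 excess over $121,500 is $1,400; credit = $9,050 − $1,400 = $7,650.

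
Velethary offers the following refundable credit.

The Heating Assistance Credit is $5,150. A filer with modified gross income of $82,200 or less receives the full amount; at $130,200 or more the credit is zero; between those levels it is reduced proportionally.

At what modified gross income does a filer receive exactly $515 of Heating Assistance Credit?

$515 is 515/5,150 of the full $5,150, so 4,635/5,150 of the $48,000 range has been used: income = $82,200 + $48,000 × 4,635/5,150 = $125,400.

$125,400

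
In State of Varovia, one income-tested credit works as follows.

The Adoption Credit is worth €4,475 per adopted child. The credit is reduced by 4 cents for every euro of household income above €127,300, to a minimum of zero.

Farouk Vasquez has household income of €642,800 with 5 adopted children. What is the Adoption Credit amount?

€1,755

Adoption Credit: base = 5 × €4,475 = €22,375. 4% of the €515,500 excess over €127,300 is €20,620; credit = €22,375 − €20,620 = €1,755.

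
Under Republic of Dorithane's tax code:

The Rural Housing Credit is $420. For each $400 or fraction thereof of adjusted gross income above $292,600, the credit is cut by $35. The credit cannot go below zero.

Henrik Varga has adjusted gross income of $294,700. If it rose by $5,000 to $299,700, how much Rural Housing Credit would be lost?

$210

At $294,700 — income exceeds $292,600 by $2,100, which is 6 full-or-partial $400 increments; reduction = 6 × $35 = $210, leaving $210.
At $299,700 — income exceeds $292,600 by $7,100 → 18 increments × $35 = $630 ≥ base, so the credit is $0.
Lost: $210 − $0 = $210.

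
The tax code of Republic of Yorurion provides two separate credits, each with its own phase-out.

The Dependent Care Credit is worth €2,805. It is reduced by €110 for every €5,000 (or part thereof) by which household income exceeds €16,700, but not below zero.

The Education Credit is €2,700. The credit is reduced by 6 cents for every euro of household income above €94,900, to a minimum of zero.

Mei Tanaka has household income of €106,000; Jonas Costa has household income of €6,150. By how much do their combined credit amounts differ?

€2,646

Mei (€106,000): Dependent Care Credit: income exceeds €16,700 by €89,300, which is 18 full-or-partial €5,000 increments; reduction = 18 × €110 = €1,980, leaving €825. Education Credit: 6% of the €11,100 excess over €94,900 is €666; credit = €2,700 − €666 = €2,034. total €825 + €2,034 = €2,859
Jonas (€6,150): Dependent Care Credit: €6,150 is at or below the €16,700 threshold, so the full €2,805 applies. Education Credit: €6,150 is at or below the €94,900 threshold, so the full €2,700 applies. total €2,805 + €2,700 = €5,505
Difference: |€2,859 − €5,505| = €2,646.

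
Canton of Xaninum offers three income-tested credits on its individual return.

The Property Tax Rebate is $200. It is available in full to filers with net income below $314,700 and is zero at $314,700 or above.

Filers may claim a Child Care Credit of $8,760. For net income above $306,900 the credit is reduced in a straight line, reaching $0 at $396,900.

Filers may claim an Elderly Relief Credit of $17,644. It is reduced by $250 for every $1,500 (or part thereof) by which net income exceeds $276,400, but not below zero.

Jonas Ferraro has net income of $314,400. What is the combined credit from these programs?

Property Tax Rebate: $314,400 is below the $314,700 cutoff, so the full $200 applies.
Child Care Credit: $314,400 is $7,500 into a $90,000 phase-out range, leaving 82,500/90,000 of the credit: $8,760 × 82,500/90,000 = $8,030.
Elderly Relief Credit: income exceeds $276,400 by $38,000, which is 26 full-or-partial $1,500 increments; reduction = 26 × $250 = $6,500, leaving $11,144.
Total: $200 + $8,030 + $11,144 = $19,374.

$19,374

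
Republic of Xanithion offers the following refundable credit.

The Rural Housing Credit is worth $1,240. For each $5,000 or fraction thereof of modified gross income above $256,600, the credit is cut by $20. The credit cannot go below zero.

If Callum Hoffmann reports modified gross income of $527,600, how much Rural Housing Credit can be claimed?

$140

Rural Housing Credit: income exceeds $256,600 by $271,000, which is 55 full-or-partial $5,000 increments; reduction = 55 × $20 = $1,100, leaving $140.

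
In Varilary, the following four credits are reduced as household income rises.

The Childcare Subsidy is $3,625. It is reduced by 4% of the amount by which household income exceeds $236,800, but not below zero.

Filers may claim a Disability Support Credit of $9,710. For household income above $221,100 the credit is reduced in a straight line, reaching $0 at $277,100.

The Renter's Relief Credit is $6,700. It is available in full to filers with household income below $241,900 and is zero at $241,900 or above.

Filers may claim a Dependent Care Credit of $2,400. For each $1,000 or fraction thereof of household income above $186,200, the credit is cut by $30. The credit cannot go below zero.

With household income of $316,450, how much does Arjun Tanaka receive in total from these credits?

Childcare Subsidy: 4% of the $79,650 excess over $236,800 is $3,186; credit = $3,625 − $3,186 = $439.
Disability Support Credit: $316,450 is at or above $277,100, so the credit is $0.
Renter's Relief Credit: $316,450 meets or exceeds the $241,900 cutoff, so the credit is $0.
Dependent Care Credit: income exceeds $186,200 by $130,250 → 131 increments × $30 = $3,930 ≥ base, so the credit is $0.
Total: $439 + $0 + $0 + $0 = $439.

$439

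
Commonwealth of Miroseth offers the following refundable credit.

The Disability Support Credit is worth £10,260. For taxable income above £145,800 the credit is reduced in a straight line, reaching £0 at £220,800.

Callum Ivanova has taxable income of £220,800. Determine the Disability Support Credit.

£0

Disability Support Credit: £220,800 is at or above £220,800, so the credit is £0.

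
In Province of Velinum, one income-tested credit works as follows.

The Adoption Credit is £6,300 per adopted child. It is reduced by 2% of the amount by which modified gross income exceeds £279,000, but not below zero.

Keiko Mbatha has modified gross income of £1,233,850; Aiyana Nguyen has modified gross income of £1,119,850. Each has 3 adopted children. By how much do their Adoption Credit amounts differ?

£2,083

Keiko (£1,233,850): Adoption Credit: base = 3 × £6,300 = £18,900. 2% of the £954,850 excess over £279,000 is £19,097 ≥ base, so the credit is £0.
Aiyana (£1,119,850): Adoption Credit: base = 3 × £6,300 = £18,900. 2% of the £840,850 excess over £279,000 is £16,817; credit = £18,900 − £16,817 = £2,083.
Difference: |£0 − £2,083| = £2,083.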